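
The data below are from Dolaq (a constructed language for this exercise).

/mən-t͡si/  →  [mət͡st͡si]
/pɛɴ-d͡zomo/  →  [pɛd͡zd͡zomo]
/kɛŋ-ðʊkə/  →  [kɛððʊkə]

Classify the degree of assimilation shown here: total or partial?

total assimilation

The segment that alternates is /n/, which surfaces as [t͡s] when adjacent to /t͡s/.
The output [t͡s] is identical to the trigger /t͡s/ — every feature (place, manner, voicing) has been copied — so this is total assimilation.
The remaining alternations confirm this: /ɴ/ → [d͡z] before /d͡z/; /ŋ/ → [ð] before /ð/ — in each case the output is a copy of the following consonant.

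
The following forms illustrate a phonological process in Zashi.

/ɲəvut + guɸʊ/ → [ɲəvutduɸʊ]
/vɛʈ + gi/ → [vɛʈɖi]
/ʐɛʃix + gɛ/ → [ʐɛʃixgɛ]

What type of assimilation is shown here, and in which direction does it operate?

progressive place assimilation

Comparing underlying and surface forms, /g/ → [d] is the alternation; the neighbouring /t/ is constant.
The change velar → alveolar matches the place of the preceding /t/, identifying this as place assimilation.
Manner and voice are unchanged, so the assimilation is partial, not total.
The same holds elsewhere in the data: /g/ → [ɖ] after /ʈ/ (velar → retroflex, matching retroflex) — only place changes, and always toward the preceding segment.
No alternation appears in [ʐɛʃixgɛ]: there the adjacent consonants already agree in place (/g/ and /x/ are both velar), so this form is consistent with the same rule.
The trigger is the preceding segment, so the direction is progressive (perseverative).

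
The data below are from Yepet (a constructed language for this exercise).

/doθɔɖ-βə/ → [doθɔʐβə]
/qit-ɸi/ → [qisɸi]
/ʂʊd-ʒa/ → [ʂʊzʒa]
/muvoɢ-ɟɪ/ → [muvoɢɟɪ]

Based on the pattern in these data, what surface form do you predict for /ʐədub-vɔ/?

The data show regressive manner assimilation: /ɖ/ → [ʐ] before /β/; /t/ → [s] before /ɸ/; /d/ → [z] before /ʒ/. In each pair only manner changes, matching the following consonant, while place and voice stay constant.
No alternation appears in [muvoɢɟɪ]: there the adjacent consonants already agree in manner (/ɢ/ and /ɟ/ are both stops), so this form is consistent with the same rule.
/b/ is a voiced bilabial stop. The following trigger /v/ is a fricative, so /b/ must become a fricative as well.
The voiced bilabial fricative is [β], so /b/ → [β].

[ʐəduβvɔ]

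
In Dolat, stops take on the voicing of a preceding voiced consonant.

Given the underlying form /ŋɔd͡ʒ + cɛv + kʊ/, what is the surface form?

[ŋɔd͡ʒɟɛvgʊ]

The rule targets /c/ (voiceless palatal stop), which sits after the trigger /d͡ʒ/ (voiced).
The voiced palatal stop is [ɟ], so /c/ → [ɟ].
The same rule applies at the second boundary: /k/ → [g] next to /v/.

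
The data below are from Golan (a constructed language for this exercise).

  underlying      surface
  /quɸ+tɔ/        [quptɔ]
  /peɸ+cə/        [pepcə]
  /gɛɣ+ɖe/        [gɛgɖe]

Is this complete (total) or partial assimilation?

Underlying /ɸ/ is realised as [p] next to /t/; /t/ itself does not change.
The change fricative → stop matches the manner of the following /t/, identifying this as manner assimilation.
Place and voice are unchanged, so the assimilation is partial, not total.
The same holds elsewhere in the data: /ɸ/ → [p] before /c/ (fricative → stop, matching a stop); /ɣ/ → [g] before /ɖ/ (fricative → stop, matching a stop) — only manner changes, and always toward the following segment.

partial assimilation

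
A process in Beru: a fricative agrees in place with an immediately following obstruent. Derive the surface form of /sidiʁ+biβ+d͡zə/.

/ʁ/ is a voiced uvular fricative. The following trigger /b/ is bilabial, so /ʁ/ must become bilabial as well.
Changing only its place to bilabial gives [β] — the voiced bilabial fricative.
At the second juncture, /β/ likewise becomes [z] adjacent to /d͡z/.

[sidiβbizd͡zə]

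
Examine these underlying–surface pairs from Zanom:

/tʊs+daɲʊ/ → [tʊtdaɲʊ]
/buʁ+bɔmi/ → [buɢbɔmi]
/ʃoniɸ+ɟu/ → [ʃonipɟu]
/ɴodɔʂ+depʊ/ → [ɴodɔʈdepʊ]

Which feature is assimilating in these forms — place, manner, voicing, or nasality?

The segment that alternates is /s/, which surfaces as [t] when adjacent to /d/.
The change fricative → stop matches the manner of the following /d/, identifying this as manner assimilation.
The other alternating forms pattern the same way: /ʁ/ → [ɢ] before /b/ (fricative → stop, matching a stop); /ɸ/ → [p] before /ɟ/ (fricative → stop, matching a stop); /ʂ/ → [ʈ] before /d/ (fricative → stop, matching a stop) — only manner changes, and always toward the following segment.

manner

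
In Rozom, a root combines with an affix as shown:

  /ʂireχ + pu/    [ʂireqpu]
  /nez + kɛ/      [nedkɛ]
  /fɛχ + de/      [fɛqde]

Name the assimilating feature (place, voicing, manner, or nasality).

Comparing underlying and surface forms, /χ/ → [q] is the alternation; the neighbouring /p/ is constant.
The change fricative → stop matches the manner of the following /p/, identifying this as manner assimilation.
The same holds elsewhere in the data: /z/ → [d] before /k/ (fricative → stop, matching a stop); /χ/ → [q] before /d/ (fricative → stop, matching a stop) — only manner changes, and always toward the following segment.

manner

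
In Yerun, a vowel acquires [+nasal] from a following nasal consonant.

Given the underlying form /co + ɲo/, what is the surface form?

[cõɲo]

The vowel /o/ is adjacent to the following nasal /ɲ/, so it acquires [+nasal] and surfaces as [õ].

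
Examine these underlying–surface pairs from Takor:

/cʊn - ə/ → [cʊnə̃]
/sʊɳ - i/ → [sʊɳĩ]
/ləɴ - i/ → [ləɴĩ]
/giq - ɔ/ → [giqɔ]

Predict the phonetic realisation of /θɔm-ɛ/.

The data show progressive nasality assimilation (vowel nasalisation): /ə/ → [ə̃] after /n/; /i/ → [ĩ] after /ɳ/; /i/ → [ĩ] after /ɴ/ — a vowel is nasalised by an immediately preceding nasal consonant.
No change occurs in [giqɔ] because the vowel at the boundary is adjacent to an oral consonant, not a nasal (/ɔ/ next to /q/).
The vowel /ɛ/ is adjacent to the preceding nasal /m/, so it acquires [+nasal] and surfaces as [ɛ̃].

[θɔmɛ̃]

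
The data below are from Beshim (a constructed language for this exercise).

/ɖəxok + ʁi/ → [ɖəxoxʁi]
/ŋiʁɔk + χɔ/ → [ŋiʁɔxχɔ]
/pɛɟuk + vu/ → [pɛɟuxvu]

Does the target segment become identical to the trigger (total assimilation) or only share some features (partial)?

Underlying /k/ is realised as [x] next to /ʁ/; /ʁ/ itself does not change.
The change stop → fricative matches the manner of the following /ʁ/, identifying this as manner assimilation.
Place and voice are unchanged, so the assimilation is partial, not total.
The other alternating forms pattern the same way: /k/ → [x] before /χ/ (stop → fricative, matching a fricative); /k/ → [x] before /v/ (stop → fricative, matching a fricative) — only manner changes, and always toward the following segment.

partial assimilation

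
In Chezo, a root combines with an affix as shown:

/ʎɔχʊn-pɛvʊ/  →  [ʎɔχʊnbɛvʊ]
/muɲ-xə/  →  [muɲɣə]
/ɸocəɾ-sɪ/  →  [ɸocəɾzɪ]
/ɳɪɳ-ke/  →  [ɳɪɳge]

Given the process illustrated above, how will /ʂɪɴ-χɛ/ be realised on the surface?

[ʂɪɴʁɛ]

The data show progressive voicing assimilation: /p/ → [b] after /n/; /x/ → [ɣ] after /ɲ/; /s/ → [z] after /ɾ/; /k/ → [g] after /ɳ/. In each pair only voicing changes, matching the preceding consonant, while place and manner stay constant.
The rule targets /χ/ (voiceless uvular fricative), which sits after the trigger /ɴ/ (voiced).
The voiced uvular fricative is [ʁ], so /χ/ → [ʁ].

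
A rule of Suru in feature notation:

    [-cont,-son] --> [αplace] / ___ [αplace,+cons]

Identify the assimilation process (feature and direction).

The shared variable α links the value of the place features (abbreviated [place]) on the target to the same value on the neighbouring segment, so place is the feature that assimilates.
Since the environment is written after the underscore, the trigger follows the target; the direction is regressive.

regressive place assimilation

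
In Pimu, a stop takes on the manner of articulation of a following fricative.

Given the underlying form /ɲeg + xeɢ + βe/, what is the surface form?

/g/ is a voiced velar stop. The following trigger /x/ is a fricative, so /g/ must become a fricative as well.
A voiced velar fricative is [ɣ], so the surface segment is [ɣ].
The same rule applies at the second boundary: /ɢ/ → [ʁ] next to /β/.

[ɲeɣxeʁβe]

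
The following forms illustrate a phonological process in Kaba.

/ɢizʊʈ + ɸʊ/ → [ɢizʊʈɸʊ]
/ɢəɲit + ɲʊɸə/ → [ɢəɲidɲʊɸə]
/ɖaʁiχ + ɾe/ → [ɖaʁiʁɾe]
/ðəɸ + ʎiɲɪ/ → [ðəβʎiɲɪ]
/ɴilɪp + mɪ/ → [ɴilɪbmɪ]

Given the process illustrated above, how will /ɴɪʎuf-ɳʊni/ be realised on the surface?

[ɴɪʎuvɳʊni]

The data show regressive voicing assimilation: /t/ → [d] before /ɲ/; /χ/ → [ʁ] before /ɾ/; /ɸ/ → [β] before /ʎ/; /p/ → [b] before /m/. In each pair only voicing changes, matching the following consonant, while place and manner stay constant.
No alternation appears in [ɢizʊʈɸʊ]: there the adjacent consonants already agree in voicing (/ʈ/ and /ɸ/ are both voiceless), so this form is consistent with the same rule.
The rule targets /f/ (voiceless labiodental fricative), which sits before the trigger /ɳ/ (voiced).
A voiced labiodental fricative is [v], so the surface segment is [v].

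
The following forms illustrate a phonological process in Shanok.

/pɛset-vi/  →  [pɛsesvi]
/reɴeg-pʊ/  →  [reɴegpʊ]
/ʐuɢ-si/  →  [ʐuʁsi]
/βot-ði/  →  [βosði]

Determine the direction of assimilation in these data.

Comparing underlying and surface forms, /t/ → [s] is the alternation; the neighbouring /v/ is constant.
/t/ is a stop while /v/ is a fricative; the output [s] is a fricative, matching the trigger — so the feature that spreads is manner.
The same holds elsewhere in the data: /ɢ/ → [ʁ] before /s/ (stop → fricative, matching a fricative); /t/ → [s] before /ð/ (stop → fricative, matching a fricative) — only manner changes, and always toward the following segment.
No alternation appears in [reɴegpʊ]: there the adjacent consonants already agree in manner (/g/ and /p/ are both stops), so this form is consistent with the same rule.
The trigger is the following segment, so the direction is regressive (anticipatory).

regressive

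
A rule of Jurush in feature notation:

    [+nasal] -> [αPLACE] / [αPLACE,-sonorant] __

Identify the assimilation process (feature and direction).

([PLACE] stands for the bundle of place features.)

progressive place assimilation

The rule copies the place features (abbreviated [PLACE]) from the environment onto the target, so the assimilating feature is place.
The conditioning segment sits to the left of the focus bar, meaning the trigger precedes the segment that changes — progressive assimilation.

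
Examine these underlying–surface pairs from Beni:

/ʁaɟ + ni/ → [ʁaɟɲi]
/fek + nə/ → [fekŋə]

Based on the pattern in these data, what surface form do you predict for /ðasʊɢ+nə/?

The data show progressive place assimilation: /n/ → [ɲ] after /ɟ/; /n/ → [ŋ] after /k/. In each pair only place changes, matching the preceding consonant, while manner and voice stay constant.
The rule targets /n/ (voiced alveolar nasal), which sits after the trigger /ɢ/ (uvular).
The voiced uvular nasal is [ɴ], so /n/ → [ɴ].

[ðasʊɢɴə]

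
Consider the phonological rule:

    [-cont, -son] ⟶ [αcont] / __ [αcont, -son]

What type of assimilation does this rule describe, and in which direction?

The shared variable α links the value of [cont] on the target to that of the neighbouring obstruent. [cont] distinguishes stops from fricatives — a manner-of-articulation feature — so this is manner assimilation.
The conditioning segment sits to the right of the focus bar, meaning the trigger follows the segment that changes — regressive assimilation.

regressive manner assimilation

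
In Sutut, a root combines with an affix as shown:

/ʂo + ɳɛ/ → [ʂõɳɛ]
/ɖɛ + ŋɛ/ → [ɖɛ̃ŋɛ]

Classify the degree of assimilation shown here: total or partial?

partial assimilation

The vowel /o/ surfaces as nasalised [õ] next to the following nasal /ɳ/ — it has acquired the [+nasal] feature of its neighbour.
The other form shows the same pattern: /ɛ/ → [ɛ̃] before /ŋ/ — each time a vowel is nasalised next to a following nasal.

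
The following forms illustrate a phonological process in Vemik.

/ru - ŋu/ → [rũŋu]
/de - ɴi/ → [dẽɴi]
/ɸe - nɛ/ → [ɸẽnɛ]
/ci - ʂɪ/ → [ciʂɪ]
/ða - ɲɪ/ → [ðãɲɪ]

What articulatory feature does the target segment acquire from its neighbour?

The vowel /u/ surfaces as nasalised [ũ] next to the following nasal /ŋ/ — it has acquired the [+nasal] feature of its neighbour.
Likewise in the remaining data: /e/ → [ẽ] before /ɴ/; /e/ → [ẽ] before /n/; /a/ → [ã] before /ɲ/ — each time a vowel is nasalised next to a following nasal.
No change occurs in [ciʂɪ] because the vowel at the boundary is adjacent to an oral consonant, not a nasal (/i/ next to /ʂ/).

nasality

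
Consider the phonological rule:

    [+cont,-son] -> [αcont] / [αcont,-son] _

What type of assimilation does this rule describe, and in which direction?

progressive manner assimilation

The shared variable α links the value of [cont] on the target to that of the neighbouring obstruent. [cont] distinguishes stops from fricatives — a manner-of-articulation feature — so this is manner assimilation.
Since the environment is written before the underscore, the trigger precedes the target; the direction is progressive.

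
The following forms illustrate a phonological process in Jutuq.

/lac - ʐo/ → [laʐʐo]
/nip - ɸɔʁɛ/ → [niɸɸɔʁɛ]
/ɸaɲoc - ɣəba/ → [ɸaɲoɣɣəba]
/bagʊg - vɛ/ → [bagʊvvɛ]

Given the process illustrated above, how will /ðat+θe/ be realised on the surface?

The data show regressive total assimilation (/c/ → [ʐ] before /ʐ/; /p/ → [ɸ] before /ɸ/; /c/ → [ɣ] before /ɣ/; /g/ → [v] before /v/): in every case the target segment becomes identical to its following neighbour, copying more than a single feature.
/t/ is the segment targeted by the rule; it sits immediately before /θ/, so it assimilates completely and surfaces as [θ].

[ðaθθe]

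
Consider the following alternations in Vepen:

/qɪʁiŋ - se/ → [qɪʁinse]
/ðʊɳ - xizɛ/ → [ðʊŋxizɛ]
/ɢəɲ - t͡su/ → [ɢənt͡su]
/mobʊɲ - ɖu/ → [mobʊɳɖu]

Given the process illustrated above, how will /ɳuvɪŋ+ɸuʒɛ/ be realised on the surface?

[ɳuvɪmɸuʒɛ]

The data show regressive place assimilation: /ŋ/ → [n] before /s/; /ɳ/ → [ŋ] before /x/; /ɲ/ → [n] before /t͡s/; /ɲ/ → [ɳ] before /ɖ/. In each pair only place changes, matching the following consonant, while manner and voice stay constant.
The rule targets /ŋ/ (voiced velar nasal), which sits before the trigger /ɸ/ (bilabial).
Changing only its place to bilabial gives [m] — the voiced bilabial nasal.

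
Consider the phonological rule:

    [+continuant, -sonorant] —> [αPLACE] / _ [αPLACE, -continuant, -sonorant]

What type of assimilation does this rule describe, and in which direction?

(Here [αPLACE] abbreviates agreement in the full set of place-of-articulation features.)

regressive place assimilation

The shared variable α links the value of the place features (abbreviated [PLACE]) on the target to the same value on the neighbouring segment, so place is the feature that assimilates.
The conditioning segment sits to the right of the focus bar, meaning the trigger follows the segment that changes — regressive assimilation.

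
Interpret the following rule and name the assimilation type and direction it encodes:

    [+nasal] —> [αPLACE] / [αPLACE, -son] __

progressive place assimilation

The rule copies the place features (abbreviated [PLACE]) from the environment onto the target, so the assimilating feature is place.
The conditioning segment sits to the left of the focus bar, meaning the trigger precedes the segment that changes — progressive assimilation.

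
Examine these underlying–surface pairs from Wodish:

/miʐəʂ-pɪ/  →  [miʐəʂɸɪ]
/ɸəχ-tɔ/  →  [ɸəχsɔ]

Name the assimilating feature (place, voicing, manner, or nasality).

manner

Underlying /p/ is realised as [ɸ] next to /ʂ/; /ʂ/ itself does not change.
The change stop → fricative matches the manner of the preceding /ʂ/, identifying this as manner assimilation.
The same holds elsewhere in the data: /t/ → [s] after /χ/ (stop → fricative, matching a fricative) — only manner changes, and always toward the preceding segment.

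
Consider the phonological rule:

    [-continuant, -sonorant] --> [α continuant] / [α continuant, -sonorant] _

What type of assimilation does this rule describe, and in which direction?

The shared variable α links the value of [continuant] on the target to that of the neighbouring obstruent. [continuant] distinguishes stops from fricatives — a manner-of-articulation feature — so this is manner assimilation.
Since the environment is written before the underscore, the trigger precedes the target; the direction is progressive.

progressive manner assimilation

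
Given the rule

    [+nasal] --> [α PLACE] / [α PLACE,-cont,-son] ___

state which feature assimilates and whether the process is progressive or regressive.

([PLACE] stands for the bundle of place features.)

The shared variable α links the value of the place features (abbreviated [PLACE]) on the target to the same value on the neighbouring segment, so place is the feature that assimilates.
The conditioning segment sits to the left of the focus bar, meaning the trigger precedes the segment that changes — progressive assimilation.

progressive place assimilation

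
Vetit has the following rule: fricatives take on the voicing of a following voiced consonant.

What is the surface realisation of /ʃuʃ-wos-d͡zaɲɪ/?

/ʃ/ is a voiceless postalveolar fricative. The following trigger /w/ is voiced, so /ʃ/ must become voiced as well.
Changing only its voicing to voiced gives [ʒ] — the voiced postalveolar fricative.
At the second juncture, /s/ likewise becomes [z] adjacent to /d͡z/.

[ʃuʒwozd͡zaɲɪ]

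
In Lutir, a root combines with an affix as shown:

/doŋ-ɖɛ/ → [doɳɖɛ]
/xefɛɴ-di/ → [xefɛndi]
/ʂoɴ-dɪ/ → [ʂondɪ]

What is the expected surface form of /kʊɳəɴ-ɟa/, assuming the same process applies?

The data show regressive place assimilation: /ŋ/ → [ɳ] before /ɖ/; /ɴ/ → [n] before /d/. In each pair only place changes, matching the following consonant, while manner and voice stay constant.
/ɴ/ is a voiced uvular nasal. The following trigger /ɟ/ is palatal, so /ɴ/ must become palatal as well.
Changing only its place to palatal gives [ɲ] — the voiced palatal nasal.

[kʊɳəɲɟa]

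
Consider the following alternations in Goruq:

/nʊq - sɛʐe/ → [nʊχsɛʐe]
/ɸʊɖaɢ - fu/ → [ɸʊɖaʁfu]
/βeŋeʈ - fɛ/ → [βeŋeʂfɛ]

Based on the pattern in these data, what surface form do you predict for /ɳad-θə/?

[ɳazθə]

The data show regressive manner assimilation: /q/ → [χ] before /s/; /ɢ/ → [ʁ] before /f/; /ʈ/ → [ʂ] before /f/. In each pair only manner changes, matching the following consonant, while place and voice stay constant.
/d/ is a voiced alveolar stop. The following trigger /θ/ is a fricative, so /d/ must become a fricative as well.
The voiced alveolar fricative is [z], so /d/ → [z].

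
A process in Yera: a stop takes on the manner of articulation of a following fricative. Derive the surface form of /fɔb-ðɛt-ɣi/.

[fɔβðɛsɣi]

The rule targets /b/ (voiced bilabial stop), which sits before the trigger /ð/ (fricative).
Changing only its manner to fricative gives [β] — the voiced bilabial fricative.
At the second juncture, /t/ likewise becomes [s] adjacent to /ɣ/.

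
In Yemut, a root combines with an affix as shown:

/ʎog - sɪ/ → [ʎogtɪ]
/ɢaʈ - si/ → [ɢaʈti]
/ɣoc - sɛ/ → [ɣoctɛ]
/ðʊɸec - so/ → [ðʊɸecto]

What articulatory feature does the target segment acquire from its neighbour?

Comparing underlying and surface forms, /s/ → [t] is the alternation; the neighbouring /g/ is constant.
The change fricative → stop matches the manner of the preceding /g/, identifying this as manner assimilation.
Checking the remaining alternations: /s/ → [t] after /ʈ/ (fricative → stop, matching a stop); /s/ → [t] after /c/ (fricative → stop, matching a stop) — only manner changes, and always toward the preceding segment.

manner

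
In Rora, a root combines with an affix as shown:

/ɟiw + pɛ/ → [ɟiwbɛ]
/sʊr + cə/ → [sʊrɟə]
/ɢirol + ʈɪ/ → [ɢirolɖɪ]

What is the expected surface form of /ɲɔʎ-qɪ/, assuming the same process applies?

The data show progressive voicing assimilation: /p/ → [b] after /w/; /c/ → [ɟ] after /r/; /ʈ/ → [ɖ] after /l/. In each pair only voicing changes, matching the preceding consonant, while place and manner stay constant.
/q/ is a voiceless uvular stop. The preceding trigger /ʎ/ is voiced, so /q/ must become voiced as well.
Changing only its voicing to voiced gives [ɢ] — the voiced uvular stop.

[ɲɔʎɢɪ]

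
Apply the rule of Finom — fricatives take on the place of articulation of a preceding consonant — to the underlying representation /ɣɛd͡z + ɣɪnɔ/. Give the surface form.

[ɣɛd͡zzɪnɔ]

The rule targets /ɣ/ (voiced velar fricative), which sits after the trigger /d͡z/ (alveolar).
The voiced alveolar fricative is [z], so /ɣ/ → [z].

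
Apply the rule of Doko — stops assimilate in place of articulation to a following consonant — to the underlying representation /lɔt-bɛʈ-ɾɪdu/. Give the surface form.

/t/ is a voiceless alveolar stop. The following trigger /b/ is bilabial, so /t/ must become bilabial as well.
The voiceless bilabial stop is [p], so /t/ → [p].
The same rule applies at the second boundary: /ʈ/ → [t] next to /ɾ/.

[lɔpbɛtɾɪdu]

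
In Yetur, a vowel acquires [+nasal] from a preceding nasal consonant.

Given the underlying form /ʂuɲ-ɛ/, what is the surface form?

[ʂuɲɛ̃]

/ɛ/ sits next to the nasal /ɲ/ and is therefore nasalised to [ɛ̃].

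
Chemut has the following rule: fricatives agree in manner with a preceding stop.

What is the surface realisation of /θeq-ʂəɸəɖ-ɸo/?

[θeqʈəɸəɖpo]

/ʂ/ is a voiceless retroflex fricative. The preceding trigger /q/ is a stop, so /ʂ/ must become a stop as well.
Changing only its manner to stop gives [ʈ] — the voiceless retroflex stop.
The same rule applies at the second boundary: /ɸ/ → [p] next to /ɖ/.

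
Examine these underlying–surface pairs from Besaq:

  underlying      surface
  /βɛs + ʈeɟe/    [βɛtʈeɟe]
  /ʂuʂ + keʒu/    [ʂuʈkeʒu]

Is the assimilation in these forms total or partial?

partial assimilation

Underlying /s/ is realised as [t] next to /ʈ/; /ʈ/ itself does not change.
The change fricative → stop matches the manner of the following /ʈ/, identifying this as manner assimilation.
Place and voice are unchanged, so the assimilation is partial, not total.
Checking the remaining alternation: /ʂ/ → [ʈ] before /k/ (fricative → stop, matching a stop) — only manner changes, and always toward the following segment.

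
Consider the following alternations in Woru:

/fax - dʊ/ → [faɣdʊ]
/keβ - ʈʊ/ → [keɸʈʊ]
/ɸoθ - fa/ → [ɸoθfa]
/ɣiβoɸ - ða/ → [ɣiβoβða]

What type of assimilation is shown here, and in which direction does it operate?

regressive voicing assimilation

Comparing underlying and surface forms, /x/ → [ɣ] is the alternation; the neighbouring /d/ is constant.
The change voiceless → voiced matches the voicing of the following /d/, identifying this as voicing assimilation.
Place and manner are unchanged, so the assimilation is partial, not total.
The other alternating forms pattern the same way: /β/ → [ɸ] before /ʈ/ (voiced → voiceless, matching voiceless); /ɸ/ → [β] before /ð/ (voiceless → voiced, matching voiced) — only voicing changes, and always toward the following segment.
No alternation appears in [ɸoθfa]: there the adjacent consonants already agree in voicing (/θ/ and /f/ are both voiceless), so this form is consistent with the same rule.
The trigger is the following segment, so the direction is regressive (anticipatory).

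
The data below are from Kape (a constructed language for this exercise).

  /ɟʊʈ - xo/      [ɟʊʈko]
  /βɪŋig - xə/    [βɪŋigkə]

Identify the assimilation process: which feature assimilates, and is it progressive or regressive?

Comparing underlying and surface forms, /x/ → [k] is the alternation; the neighbouring /ʈ/ is constant.
/x/ is a fricative while /ʈ/ is a stop; the output [k] is a stop, matching the trigger — so the feature that spreads is manner.
Place and voice are unchanged, so the assimilation is partial, not total.
The same holds elsewhere in the data: /x/ → [k] after /g/ (fricative → stop, matching a stop) — only manner changes, and always toward the preceding segment.
The trigger is the preceding segment, so the direction is progressive (perseverative).

progressive manner assimilation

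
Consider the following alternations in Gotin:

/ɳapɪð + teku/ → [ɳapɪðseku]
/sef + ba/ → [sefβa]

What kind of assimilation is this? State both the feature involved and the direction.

progressive manner assimilation

Comparing underlying and surface forms, /t/ → [s] is the alternation; the neighbouring /ð/ is constant.
/t/ is a stop while /ð/ is a fricative; the output [s] is a fricative, matching the trigger — so the feature that spreads is manner.
Place and voice are unchanged, so the assimilation is partial, not total.
The other alternating form patterns the same way: /b/ → [β] after /f/ (stop → fricative, matching a fricative) — only manner changes, and always toward the preceding segment.
The trigger is the preceding segment, so the direction is progressive (perseverative).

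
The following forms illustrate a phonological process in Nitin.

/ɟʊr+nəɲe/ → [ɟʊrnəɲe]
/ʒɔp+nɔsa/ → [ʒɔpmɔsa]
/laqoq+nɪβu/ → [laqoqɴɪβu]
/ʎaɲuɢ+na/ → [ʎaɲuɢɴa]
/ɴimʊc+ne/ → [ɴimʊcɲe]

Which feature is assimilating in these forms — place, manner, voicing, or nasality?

Comparing underlying and surface forms, /n/ → [m] is the alternation; the neighbouring /p/ is constant.
The change alveolar → bilabial matches the place of the preceding /p/, identifying this as place assimilation.
Checking the remaining alternations: /n/ → [ɴ] after /q/ (alveolar → uvular, matching uvular); /n/ → [ɴ] after /ɢ/ (alveolar → uvular, matching uvular); /n/ → [ɲ] after /c/ (alveolar → palatal, matching palatal) — only place changes, and always toward the preceding segment.
No alternation appears in [ɟʊrnəɲe]: there the adjacent consonants already agree in place (/n/ and /r/ are both alveolar), so this form is consistent with the same rule.

place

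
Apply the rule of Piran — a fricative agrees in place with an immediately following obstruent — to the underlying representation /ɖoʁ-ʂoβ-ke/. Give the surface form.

/ʁ/ is a voiced uvular fricative. The following trigger /ʂ/ is retroflex, so /ʁ/ must become retroflex as well.
The voiced retroflex fricative is [ʐ], so /ʁ/ → [ʐ].
At the second juncture, /β/ likewise becomes [ɣ] adjacent to /k/.

[ɖoʐʂoɣke]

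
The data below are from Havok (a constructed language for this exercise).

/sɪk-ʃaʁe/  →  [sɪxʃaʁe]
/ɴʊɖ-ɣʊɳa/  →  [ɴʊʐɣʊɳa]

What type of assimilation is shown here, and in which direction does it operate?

regressive manner assimilation

Underlying /k/ is realised as [x] next to /ʃ/; /ʃ/ itself does not change.
The change stop → fricative matches the manner of the following /ʃ/, identifying this as manner assimilation.
Place and voice are unchanged, so the assimilation is partial, not total.
Checking the remaining alternation: /ɖ/ → [ʐ] before /ɣ/ (stop → fricative, matching a fricative) — only manner changes, and always toward the following segment.
Since the segment that changes precedes the conditioning segment, the assimilation is regressive.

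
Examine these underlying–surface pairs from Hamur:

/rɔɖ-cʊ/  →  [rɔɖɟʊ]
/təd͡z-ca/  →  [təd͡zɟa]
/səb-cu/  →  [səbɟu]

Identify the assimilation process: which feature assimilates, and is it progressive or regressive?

progressive voicing assimilation

Comparing underlying and surface forms, /c/ → [ɟ] is the alternation; the neighbouring /ɖ/ is constant.
/c/ is voiceless while /ɖ/ is voiced; the output [ɟ] is voiced, matching the trigger — so the feature that spreads is voicing.
Place and manner are unchanged, so the assimilation is partial, not total.
The other alternating forms pattern the same way: /c/ → [ɟ] after /d͡z/ (voiceless → voiced, matching voiced); /c/ → [ɟ] after /b/ (voiceless → voiced, matching voiced) — only voicing changes, and always toward the preceding segment.
Since the segment that changes follows the conditioning segment, the assimilation is progressive.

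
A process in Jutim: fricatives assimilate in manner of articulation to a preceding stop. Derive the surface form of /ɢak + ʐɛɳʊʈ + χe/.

/ʐ/ is a voiced retroflex fricative. The preceding trigger /k/ is a stop, so /ʐ/ must become a stop as well.
Changing only its manner to stop gives [ɖ] — the voiced retroflex stop.
The same rule applies at the second boundary: /χ/ → [q] next to /ʈ/.

[ɢakɖɛɳʊʈqe]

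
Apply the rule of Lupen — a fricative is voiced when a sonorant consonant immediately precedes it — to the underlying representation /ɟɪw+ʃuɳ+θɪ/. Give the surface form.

[ɟɪwʒuɳðɪ]

The rule targets /ʃ/ (voiceless postalveolar fricative), which sits after the trigger /w/ (voiced).
The voiced postalveolar fricative is [ʒ], so /ʃ/ → [ʒ].
At the second juncture, /θ/ likewise becomes [ð] adjacent to /ɳ/.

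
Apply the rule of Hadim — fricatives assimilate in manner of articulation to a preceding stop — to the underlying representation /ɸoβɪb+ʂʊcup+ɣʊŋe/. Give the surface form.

/ʂ/ is a voiceless retroflex fricative. The preceding trigger /b/ is a stop, so /ʂ/ must become a stop as well.
A voiceless retroflex stop is [ʈ], so the surface segment is [ʈ].
The same rule applies at the second boundary: /ɣ/ → [g] next to /p/.

[ɸoβɪbʈʊcupgʊŋe]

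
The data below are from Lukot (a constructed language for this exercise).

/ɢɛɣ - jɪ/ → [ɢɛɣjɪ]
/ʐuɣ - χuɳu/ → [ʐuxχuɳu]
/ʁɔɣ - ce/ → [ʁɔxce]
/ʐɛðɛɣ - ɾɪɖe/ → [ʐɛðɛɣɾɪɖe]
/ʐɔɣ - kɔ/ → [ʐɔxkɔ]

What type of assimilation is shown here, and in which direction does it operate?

The segment that alternates is /ɣ/, which surfaces as [x] when adjacent to /χ/.
/ɣ/ is voiced while /χ/ is voiceless; the output [x] is voiceless, matching the trigger — so the feature that spreads is voicing.
Place and manner are unchanged, so the assimilation is partial, not total.
The other alternating forms pattern the same way: /ɣ/ → [x] before /c/ (voiced → voiceless, matching voiceless); /ɣ/ → [x] before /k/ (voiced → voiceless, matching voiceless) — only voicing changes, and always toward the following segment.
Nothing changes in [ɢɛɣjɪ], [ʐɛðɛɣɾɪɖe]: there the adjacent consonants already agree in voicing (/ɣ/ and /j/ are both voiced; /ɣ/ and /ɾ/ are both voiced), so these forms are consistent with the same rule.
The trigger is the following segment, so the direction is regressive (anticipatory).

regressive voicing assimilation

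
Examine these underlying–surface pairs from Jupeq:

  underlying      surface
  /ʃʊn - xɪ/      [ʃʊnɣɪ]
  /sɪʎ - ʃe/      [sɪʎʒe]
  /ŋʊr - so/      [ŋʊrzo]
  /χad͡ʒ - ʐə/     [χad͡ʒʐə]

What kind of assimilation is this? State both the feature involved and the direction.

Underlying /x/ is realised as [ɣ] next to /n/; /n/ itself does not change.
/x/ is voiceless while /n/ is voiced; the output [ɣ] is voiced, matching the trigger — so the feature that spreads is voicing.
Place and manner are unchanged, so the assimilation is partial, not total.
The other alternating forms pattern the same way: /ʃ/ → [ʒ] after /ʎ/ (voiceless → voiced, matching voiced); /s/ → [z] after /r/ (voiceless → voiced, matching voiced) — only voicing changes, and always toward the preceding segment.
No alternation appears in [χad͡ʒʐə]: there the adjacent consonants already agree in voicing (/ʐ/ and /d͡ʒ/ are both voiced), so this form is consistent with the same rule.
The trigger is the preceding segment, so the direction is progressive (perseverative).

progressive voicing assimilation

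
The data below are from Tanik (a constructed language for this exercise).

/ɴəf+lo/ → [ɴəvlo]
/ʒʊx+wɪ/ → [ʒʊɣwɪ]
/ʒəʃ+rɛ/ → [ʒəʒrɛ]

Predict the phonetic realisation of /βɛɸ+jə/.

The data show regressive voicing assimilation: /f/ → [v] before /l/; /x/ → [ɣ] before /w/; /ʃ/ → [ʒ] before /r/. In each pair only voicing changes, matching the following consonant, while place and manner stay constant.
/ɸ/ is a voiceless bilabial fricative. The following trigger /j/ is voiced, so /ɸ/ must become voiced as well.
Changing only its voicing to voiced gives [β] — the voiced bilabial fricative.

[βɛβjə]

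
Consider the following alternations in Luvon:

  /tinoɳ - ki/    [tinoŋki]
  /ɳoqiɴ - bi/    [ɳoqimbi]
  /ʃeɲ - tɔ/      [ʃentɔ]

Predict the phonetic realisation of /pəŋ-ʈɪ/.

[pəɳʈɪ]

The data show regressive place assimilation: /ɳ/ → [ŋ] before /k/; /ɴ/ → [m] before /b/; /ɲ/ → [n] before /t/. In each pair only place changes, matching the following consonant, while manner and voice stay constant.
/ŋ/ is a voiced velar nasal. The following trigger /ʈ/ is retroflex, so /ŋ/ must become retroflex as well.
A voiced retroflex nasal is [ɳ], so the surface segment is [ɳ].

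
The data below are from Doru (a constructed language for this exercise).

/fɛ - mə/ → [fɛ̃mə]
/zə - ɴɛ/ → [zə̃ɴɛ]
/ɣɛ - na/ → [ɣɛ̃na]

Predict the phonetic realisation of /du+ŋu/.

[dũŋu]

The data show regressive nasality assimilation (vowel nasalisation): /ɛ/ → [ɛ̃] before /m/; /ə/ → [ə̃] before /ɴ/; /ɛ/ → [ɛ̃] before /n/ — a vowel is nasalised by an immediately following nasal consonant.
/u/ sits next to the nasal /ŋ/ and is therefore nasalised to [ũ].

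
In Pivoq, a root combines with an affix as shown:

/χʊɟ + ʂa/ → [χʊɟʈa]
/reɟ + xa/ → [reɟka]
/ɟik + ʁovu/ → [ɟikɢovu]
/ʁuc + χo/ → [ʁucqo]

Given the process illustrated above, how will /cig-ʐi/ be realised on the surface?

[cigɖi]

The data show progressive manner assimilation: /ʂ/ → [ʈ] after /ɟ/; /x/ → [k] after /ɟ/; /ʁ/ → [ɢ] after /k/; /χ/ → [q] after /c/. In each pair only manner changes, matching the preceding consonant, while place and voice stay constant.
/ʐ/ is a voiced retroflex fricative. The preceding trigger /g/ is a stop, so /ʐ/ must become a stop as well.
A voiced retroflex stop is [ɖ], so the surface segment is [ɖ].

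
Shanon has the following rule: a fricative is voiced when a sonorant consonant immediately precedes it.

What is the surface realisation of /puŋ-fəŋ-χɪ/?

[puŋvəŋʁɪ]

The rule targets /f/ (voiceless labiodental fricative), which sits after the trigger /ŋ/ (voiced).
Changing only its voicing to voiced gives [v] — the voiced labiodental fricative.
The same rule applies at the second boundary: /χ/ → [ʁ] next to /ŋ/.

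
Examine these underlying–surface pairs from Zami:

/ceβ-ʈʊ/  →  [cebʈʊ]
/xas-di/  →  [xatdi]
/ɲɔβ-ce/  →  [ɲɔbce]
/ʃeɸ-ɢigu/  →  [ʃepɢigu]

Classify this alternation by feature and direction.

regressive manner assimilation

The segment that alternates is /β/, which surfaces as [b] when adjacent to /ʈ/.
/β/ is a fricative while /ʈ/ is a stop; the output [b] is a stop, matching the trigger — so the feature that spreads is manner.
Place and voice are unchanged, so the assimilation is partial, not total.
The same holds elsewhere in the data: /s/ → [t] before /d/ (fricative → stop, matching a stop); /β/ → [b] before /c/ (fricative → stop, matching a stop); /ɸ/ → [p] before /ɢ/ (fricative → stop, matching a stop) — only manner changes, and always toward the following segment.
The trigger is the following segment, so the direction is regressive (anticipatory).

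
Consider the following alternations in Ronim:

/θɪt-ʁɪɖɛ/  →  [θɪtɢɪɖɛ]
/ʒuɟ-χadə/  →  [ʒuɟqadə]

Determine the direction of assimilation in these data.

progressive

Comparing underlying and surface forms, /ʁ/ → [ɢ] is the alternation; the neighbouring /t/ is constant.
The change fricative → stop matches the manner of the preceding /t/, identifying this as manner assimilation.
Checking the remaining alternation: /χ/ → [q] after /ɟ/ (fricative → stop, matching a stop) — only manner changes, and always toward the preceding segment.
The trigger is the preceding segment, so the direction is progressive (perseverative).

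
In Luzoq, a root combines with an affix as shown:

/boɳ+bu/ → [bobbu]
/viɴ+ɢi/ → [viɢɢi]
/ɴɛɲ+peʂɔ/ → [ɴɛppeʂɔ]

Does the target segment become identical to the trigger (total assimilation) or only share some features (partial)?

Comparing underlying and surface forms, /ɳ/ → [b] is the alternation; the neighbouring /b/ is constant.
The output [b] is identical to the trigger /b/ — every feature (place, manner, voicing) has been copied — so this is total assimilation.
The remaining alternations confirm this: /ɴ/ → [ɢ] before /ɢ/; /ɲ/ → [p] before /p/ — in each case the output is a copy of the following consonant.

total assimilation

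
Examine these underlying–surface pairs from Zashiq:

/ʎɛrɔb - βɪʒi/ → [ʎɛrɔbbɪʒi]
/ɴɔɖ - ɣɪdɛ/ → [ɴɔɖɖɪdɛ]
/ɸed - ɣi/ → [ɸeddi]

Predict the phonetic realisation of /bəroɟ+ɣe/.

The data show progressive total assimilation (/β/ → [b] after /b/; /ɣ/ → [ɖ] after /ɖ/; /ɣ/ → [d] after /d/): in every case the target segment becomes identical to its preceding neighbour, copying more than a single feature.
/ɣ/ is the segment targeted by the rule; it sits immediately after /ɟ/, so it assimilates completely and surfaces as [ɟ].

[bəroɟɟe]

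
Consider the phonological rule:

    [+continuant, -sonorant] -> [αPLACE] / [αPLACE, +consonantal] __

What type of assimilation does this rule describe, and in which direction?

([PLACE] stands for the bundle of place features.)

progressive place assimilation

The rule copies the place features (abbreviated [PLACE]) from the environment onto the target, so the assimilating feature is place.
The conditioning segment sits to the left of the focus bar, meaning the trigger precedes the segment that changes — progressive assimilation.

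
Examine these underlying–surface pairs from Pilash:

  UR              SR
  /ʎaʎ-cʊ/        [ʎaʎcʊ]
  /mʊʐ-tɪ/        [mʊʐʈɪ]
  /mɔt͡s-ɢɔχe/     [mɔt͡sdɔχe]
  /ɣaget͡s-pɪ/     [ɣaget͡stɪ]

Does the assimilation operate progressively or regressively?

progressive

Underlying /t/ is realised as [ʈ] next to /ʐ/; /ʐ/ itself does not change.
The change alveolar → retroflex matches the place of the preceding /ʐ/, identifying this as place assimilation.
The other alternating forms pattern the same way: /ɢ/ → [d] after /t͡s/ (uvular → alveolar, matching alveolar); /p/ → [t] after /t͡s/ (bilabial → alveolar, matching alveolar) — only place changes, and always toward the preceding segment.
Nothing changes in [ʎaʎcʊ]: there the adjacent consonants already agree in place (/c/ and /ʎ/ are both palatal), so this form is consistent with the same rule.
Since the segment that changes follows the conditioning segment, the assimilation is progressive.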